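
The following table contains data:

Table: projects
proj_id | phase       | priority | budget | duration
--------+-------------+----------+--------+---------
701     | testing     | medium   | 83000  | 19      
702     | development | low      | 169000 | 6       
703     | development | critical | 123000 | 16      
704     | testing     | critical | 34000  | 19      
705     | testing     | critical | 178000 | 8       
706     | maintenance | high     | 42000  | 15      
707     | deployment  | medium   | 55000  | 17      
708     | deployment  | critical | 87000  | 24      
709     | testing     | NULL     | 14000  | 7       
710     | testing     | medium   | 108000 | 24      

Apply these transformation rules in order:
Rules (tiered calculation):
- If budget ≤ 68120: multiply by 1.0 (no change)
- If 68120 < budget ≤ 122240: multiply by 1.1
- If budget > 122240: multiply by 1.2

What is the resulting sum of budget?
1014800.0

Step 1: Tier 1 (budget ≤ 68120): 4 records, sum = 145000 × 1.0 = 145000.0
Step 2: Tier 2 (68120 < budget ≤ 122240): 3 records, sum = 278000 × 1.1 = 305800.0
Step 3: Tier 3 (budget > 122240): 3 records, sum = 470000 × 1.2 = 564000.0
Step 4: Final sum = 145000.0 + 305800.0 + 564000.0 = 1014800.0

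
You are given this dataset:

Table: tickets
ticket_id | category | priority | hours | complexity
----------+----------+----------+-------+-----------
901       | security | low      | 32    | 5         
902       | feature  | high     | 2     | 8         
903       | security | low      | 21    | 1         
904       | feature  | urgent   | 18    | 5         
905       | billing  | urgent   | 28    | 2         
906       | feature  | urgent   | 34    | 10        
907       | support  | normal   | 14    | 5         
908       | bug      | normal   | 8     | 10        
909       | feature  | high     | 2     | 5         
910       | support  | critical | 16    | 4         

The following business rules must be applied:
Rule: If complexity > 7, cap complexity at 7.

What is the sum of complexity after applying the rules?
48

Step 1: 3 records have complexity > 7
Step 2: These records originally summed to 28
Step 3: After capping: 3 × 7 = 21
Step 4: Unaffected records sum: 27
Step 5: Final sum = 21 + 27 = 48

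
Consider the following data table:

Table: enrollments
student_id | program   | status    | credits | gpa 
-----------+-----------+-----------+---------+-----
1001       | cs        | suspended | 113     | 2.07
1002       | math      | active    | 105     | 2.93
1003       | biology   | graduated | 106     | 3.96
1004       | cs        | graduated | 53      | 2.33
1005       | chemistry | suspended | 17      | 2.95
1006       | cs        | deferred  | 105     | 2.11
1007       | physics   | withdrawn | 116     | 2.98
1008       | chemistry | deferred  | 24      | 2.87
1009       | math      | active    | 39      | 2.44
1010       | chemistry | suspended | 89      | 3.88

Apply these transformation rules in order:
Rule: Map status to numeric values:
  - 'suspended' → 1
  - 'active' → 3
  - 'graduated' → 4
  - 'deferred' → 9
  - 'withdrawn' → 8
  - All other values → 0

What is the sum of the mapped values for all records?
43

Step 1: Apply mapping to each record
Step 2: Count by status:
  'suspended': 3 records × 1 = 3
  'active': 2 records × 3 = 6
  'graduated': 2 records × 4 = 8
  'deferred': 2 records × 9 = 18
  'withdrawn': 1 records × 8 = 8
Step 3: Sum all mapped values = 43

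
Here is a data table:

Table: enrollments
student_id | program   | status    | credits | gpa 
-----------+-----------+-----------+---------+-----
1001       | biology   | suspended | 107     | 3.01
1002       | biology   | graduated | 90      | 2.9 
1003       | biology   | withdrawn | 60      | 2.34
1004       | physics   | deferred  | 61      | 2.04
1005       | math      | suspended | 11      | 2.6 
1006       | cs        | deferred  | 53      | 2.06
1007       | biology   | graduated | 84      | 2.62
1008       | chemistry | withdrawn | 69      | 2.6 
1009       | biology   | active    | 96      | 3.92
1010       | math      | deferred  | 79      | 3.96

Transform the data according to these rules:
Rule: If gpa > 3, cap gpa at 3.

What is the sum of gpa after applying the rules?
26.16

Step 1: 3 records have gpa > 3
Step 2: These records originally summed to 10.89
Step 3: After capping: 3 × 3 = 9
Step 4: Unaffected records sum: 17.16
Step 5: Final sum = 9 + 17.16 = 26.16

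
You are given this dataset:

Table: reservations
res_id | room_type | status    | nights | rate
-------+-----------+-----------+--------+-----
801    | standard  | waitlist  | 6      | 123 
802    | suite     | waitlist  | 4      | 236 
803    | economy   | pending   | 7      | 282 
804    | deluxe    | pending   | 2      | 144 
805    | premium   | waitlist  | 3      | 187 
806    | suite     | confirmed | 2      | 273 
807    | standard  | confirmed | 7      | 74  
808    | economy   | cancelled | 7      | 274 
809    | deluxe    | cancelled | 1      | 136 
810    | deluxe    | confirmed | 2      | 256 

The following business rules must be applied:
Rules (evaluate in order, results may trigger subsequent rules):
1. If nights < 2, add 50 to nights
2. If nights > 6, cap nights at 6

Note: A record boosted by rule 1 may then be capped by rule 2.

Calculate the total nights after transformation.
43

Step 1: Apply rule 1 to records with nights < 2
  - 1 records get bonus of 50
  - Of these, 1 records then exceed 6 and get capped
Step 2: Apply rule 2 to records with nights > 6
  - 3 records (original) are capped
Step 3: Calculate final sum = 43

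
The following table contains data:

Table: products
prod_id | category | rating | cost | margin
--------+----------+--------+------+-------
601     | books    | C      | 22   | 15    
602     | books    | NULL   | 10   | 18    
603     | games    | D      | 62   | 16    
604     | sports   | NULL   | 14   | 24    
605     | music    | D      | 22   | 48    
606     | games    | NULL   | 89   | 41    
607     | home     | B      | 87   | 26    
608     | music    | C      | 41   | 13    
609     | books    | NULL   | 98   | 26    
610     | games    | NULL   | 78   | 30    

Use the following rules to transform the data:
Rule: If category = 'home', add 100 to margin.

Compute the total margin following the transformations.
357

Step 1: Count records where category = 'home': 1
Step 2: Total bonus added: 1 × 100 = 100
Step 3: Original sum of margin: 257
Step 4: Final sum = 257 + 100 = 357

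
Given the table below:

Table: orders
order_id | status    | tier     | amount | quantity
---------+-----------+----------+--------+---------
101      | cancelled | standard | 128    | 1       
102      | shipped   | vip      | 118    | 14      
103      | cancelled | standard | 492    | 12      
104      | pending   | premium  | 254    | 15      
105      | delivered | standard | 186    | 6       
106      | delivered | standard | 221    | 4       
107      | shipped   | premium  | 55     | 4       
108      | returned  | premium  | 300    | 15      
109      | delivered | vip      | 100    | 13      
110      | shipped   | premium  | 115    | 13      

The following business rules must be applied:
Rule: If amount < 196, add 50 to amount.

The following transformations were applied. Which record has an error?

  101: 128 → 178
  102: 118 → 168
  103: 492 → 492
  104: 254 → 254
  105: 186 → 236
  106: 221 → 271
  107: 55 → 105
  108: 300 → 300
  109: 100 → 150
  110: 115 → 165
Record 106 has an error. The correct transformed value should be 221, not 271.

Step 1: Check each record against the rule
Step 2: Record 106 has amount = 221
Step 3: Since 221 >= 196, the bonus should not have been applied
Step 4: Correct value = 221, but claimed value = 271
Conclusion: Record 106 has the error.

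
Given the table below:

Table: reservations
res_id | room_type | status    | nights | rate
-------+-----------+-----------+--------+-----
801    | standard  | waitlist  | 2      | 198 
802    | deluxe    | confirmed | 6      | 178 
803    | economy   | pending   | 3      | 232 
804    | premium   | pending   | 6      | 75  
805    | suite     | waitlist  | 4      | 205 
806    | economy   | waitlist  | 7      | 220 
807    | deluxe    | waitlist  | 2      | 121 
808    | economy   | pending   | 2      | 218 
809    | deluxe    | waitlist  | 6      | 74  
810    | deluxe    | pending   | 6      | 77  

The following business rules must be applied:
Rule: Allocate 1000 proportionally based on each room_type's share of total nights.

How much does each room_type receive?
deluxe: 454.55, economy: 272.73, premium: 136.36, standard: 45.45, suite: 90.91

Step 1: Calculate total nights = 44
Step 2: Calculate each room_type's proportion:
  deluxe: 20/44 = 45.45% → 454.55
  economy: 12/44 = 27.27% → 272.73
  premium: 6/44 = 13.64% → 136.36
  standard: 2/44 = 4.55% → 45.45
  suite: 4/44 = 9.09% → 90.91
Step 3: Verify: sum of allocations ≈ 1000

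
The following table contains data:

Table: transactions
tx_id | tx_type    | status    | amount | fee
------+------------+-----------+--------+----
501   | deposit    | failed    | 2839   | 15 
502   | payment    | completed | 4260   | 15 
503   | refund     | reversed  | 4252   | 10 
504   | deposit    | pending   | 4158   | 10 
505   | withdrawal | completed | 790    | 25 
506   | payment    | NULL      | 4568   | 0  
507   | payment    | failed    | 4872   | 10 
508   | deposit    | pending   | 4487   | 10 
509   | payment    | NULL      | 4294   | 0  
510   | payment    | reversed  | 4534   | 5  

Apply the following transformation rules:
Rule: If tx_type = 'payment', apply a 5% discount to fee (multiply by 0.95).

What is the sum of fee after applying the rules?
98.5

Step 1: Records with tx_type = 'payment' have total fee = 30
Step 2: Apply multiplier: 30 × 0.95 = 28.5
Step 3: Other records total: 70
Step 4: Final sum = 28.5 + 70 = 98.5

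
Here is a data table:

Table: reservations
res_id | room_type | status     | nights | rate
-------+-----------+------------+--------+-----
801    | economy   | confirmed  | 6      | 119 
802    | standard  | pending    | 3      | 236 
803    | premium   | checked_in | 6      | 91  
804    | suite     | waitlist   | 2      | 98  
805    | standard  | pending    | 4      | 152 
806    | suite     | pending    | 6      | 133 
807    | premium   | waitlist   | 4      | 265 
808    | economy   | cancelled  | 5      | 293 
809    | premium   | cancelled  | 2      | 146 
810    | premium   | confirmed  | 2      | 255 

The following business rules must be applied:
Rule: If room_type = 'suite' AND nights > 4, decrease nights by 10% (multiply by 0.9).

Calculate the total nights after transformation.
39.4

Step 1: Find records where room_type = 'suite' AND nights > 4
Step 2: 1 records match, summing to 6
Step 3: After multiplier: 6 × 0.9 = 5.4
Step 4: Unaffected records sum: 34
Step 5: Final sum = 5.4 + 34 = 39.4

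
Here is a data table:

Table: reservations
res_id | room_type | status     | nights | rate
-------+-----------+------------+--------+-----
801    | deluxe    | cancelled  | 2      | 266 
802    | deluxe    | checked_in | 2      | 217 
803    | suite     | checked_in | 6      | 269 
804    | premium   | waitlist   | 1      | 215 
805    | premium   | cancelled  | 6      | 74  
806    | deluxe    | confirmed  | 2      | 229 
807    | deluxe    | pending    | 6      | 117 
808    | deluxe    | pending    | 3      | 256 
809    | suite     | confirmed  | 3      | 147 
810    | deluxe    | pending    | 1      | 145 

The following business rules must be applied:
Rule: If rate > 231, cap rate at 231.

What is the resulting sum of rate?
1837

Step 1: 3 records have rate > 231
Step 2: These records originally summed to 791
Step 3: After capping: 3 × 231 = 693
Step 4: Unaffected records sum: 1144
Step 5: Final sum = 693 + 1144 = 1837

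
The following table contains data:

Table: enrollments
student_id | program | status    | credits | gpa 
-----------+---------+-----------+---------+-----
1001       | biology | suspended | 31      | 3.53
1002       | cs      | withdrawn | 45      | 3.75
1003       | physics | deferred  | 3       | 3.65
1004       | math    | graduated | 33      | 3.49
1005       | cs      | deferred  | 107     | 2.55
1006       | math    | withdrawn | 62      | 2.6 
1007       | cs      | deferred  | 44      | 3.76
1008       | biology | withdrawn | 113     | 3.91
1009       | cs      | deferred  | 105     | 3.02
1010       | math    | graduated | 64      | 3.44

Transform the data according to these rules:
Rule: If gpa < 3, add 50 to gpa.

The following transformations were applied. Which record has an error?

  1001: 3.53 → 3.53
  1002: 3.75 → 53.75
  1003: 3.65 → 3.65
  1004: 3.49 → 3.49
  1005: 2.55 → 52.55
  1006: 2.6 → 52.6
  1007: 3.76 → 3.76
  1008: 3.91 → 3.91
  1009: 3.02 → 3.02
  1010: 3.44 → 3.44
Record 1002 has an error. The correct transformed value should be 3.75, not 53.75.

Step 1: Check each record against the rule
Step 2: Record 1002 has gpa = 3.75
Step 3: Since 3.75 >= 3, the bonus should not have been applied
Step 4: Correct value = 3.75, but claimed value = 53.75
Conclusion: Record 1002 has the error.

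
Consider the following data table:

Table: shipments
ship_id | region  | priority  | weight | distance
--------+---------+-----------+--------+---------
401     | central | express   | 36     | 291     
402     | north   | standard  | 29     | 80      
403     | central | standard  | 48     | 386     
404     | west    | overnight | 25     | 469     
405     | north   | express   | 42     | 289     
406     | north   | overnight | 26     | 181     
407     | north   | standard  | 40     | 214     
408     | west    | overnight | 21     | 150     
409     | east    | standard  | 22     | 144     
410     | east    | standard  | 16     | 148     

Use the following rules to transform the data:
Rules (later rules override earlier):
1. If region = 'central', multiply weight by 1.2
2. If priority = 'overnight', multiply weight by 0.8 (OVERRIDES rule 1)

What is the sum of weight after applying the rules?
307.4

Step 1: Rule 2 takes priority for records with priority = 'overnight'
  - 3 records: 72 × 0.8 = 57.6
Step 2: Rule 1 applies to remaining records with region = 'central'
  - 2 records: 84 × 1.2 = 100.8
Step 3: Other records unchanged: 149
Step 4: Final sum = 57.6 + 100.8 + 149 = 307.4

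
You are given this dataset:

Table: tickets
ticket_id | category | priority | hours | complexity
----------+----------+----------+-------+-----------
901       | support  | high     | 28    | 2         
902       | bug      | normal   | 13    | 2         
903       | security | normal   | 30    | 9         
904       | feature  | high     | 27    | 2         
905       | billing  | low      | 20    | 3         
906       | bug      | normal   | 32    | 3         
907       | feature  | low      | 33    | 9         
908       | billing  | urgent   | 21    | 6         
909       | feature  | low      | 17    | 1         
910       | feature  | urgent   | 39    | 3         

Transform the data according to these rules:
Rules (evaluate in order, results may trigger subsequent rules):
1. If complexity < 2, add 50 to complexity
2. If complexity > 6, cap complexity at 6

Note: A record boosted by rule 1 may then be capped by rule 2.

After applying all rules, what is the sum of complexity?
39

Step 1: Apply rule 1 to records with complexity < 2
  - 1 records get bonus of 50
  - Of these, 1 records then exceed 6 and get capped
Step 2: Apply rule 2 to records with complexity > 6
  - 2 records (original) are capped
Step 3: Calculate final sum = 39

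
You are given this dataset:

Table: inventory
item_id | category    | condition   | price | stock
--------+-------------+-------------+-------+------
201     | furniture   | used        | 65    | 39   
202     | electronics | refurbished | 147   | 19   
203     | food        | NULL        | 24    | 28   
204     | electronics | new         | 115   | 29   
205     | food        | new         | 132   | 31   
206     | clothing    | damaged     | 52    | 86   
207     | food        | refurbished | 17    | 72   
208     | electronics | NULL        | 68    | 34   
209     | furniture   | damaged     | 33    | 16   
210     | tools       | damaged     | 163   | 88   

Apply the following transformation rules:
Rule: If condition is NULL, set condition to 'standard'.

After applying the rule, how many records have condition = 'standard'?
2

Step 1: Count records where condition IS NULL
Step 2: Found 2 records with NULL condition
Step 3: These records will have condition set to 'standard'
Step 4: Records already having condition = 'standard': 0
Step 5: Answer: 2 + 0 = 2 records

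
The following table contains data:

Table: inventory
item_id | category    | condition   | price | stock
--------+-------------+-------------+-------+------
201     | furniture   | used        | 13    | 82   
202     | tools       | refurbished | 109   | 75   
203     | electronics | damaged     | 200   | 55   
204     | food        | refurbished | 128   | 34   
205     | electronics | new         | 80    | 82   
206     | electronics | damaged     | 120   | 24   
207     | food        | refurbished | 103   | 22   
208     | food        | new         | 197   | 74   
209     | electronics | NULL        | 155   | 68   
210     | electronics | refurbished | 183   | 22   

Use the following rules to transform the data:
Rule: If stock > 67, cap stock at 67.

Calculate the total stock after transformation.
492

Step 1: 5 records have stock > 67
Step 2: These records originally summed to 381
Step 3: After capping: 5 × 67 = 335
Step 4: Unaffected records sum: 157
Step 5: Final sum = 335 + 157 = 492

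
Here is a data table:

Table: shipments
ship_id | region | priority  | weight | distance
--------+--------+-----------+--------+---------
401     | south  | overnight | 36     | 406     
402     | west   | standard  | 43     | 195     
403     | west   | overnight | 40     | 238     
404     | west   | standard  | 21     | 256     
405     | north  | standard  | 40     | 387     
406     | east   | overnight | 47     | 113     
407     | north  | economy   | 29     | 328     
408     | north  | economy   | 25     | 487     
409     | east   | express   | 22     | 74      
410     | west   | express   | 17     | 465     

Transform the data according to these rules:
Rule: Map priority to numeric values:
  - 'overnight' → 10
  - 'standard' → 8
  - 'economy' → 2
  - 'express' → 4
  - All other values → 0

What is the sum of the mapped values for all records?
66

Step 1: Apply mapping to each record
Step 2: Count by status:
  'overnight': 3 records × 10 = 30
  'standard': 3 records × 8 = 24
  'economy': 2 records × 2 = 4
  'express': 2 records × 4 = 8
Step 3: Sum all mapped values = 66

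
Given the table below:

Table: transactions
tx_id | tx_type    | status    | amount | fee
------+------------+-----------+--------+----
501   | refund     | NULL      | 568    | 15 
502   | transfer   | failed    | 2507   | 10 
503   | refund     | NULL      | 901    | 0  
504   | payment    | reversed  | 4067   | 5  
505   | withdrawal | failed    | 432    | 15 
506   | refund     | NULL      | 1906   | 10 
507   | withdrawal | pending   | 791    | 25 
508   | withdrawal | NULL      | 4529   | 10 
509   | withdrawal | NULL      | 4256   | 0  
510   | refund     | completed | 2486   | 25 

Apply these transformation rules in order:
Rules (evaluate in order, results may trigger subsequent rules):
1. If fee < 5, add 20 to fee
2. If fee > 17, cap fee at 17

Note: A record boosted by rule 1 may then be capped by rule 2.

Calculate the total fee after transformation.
133

Step 1: Apply rule 1 to records with fee < 5
  - 2 records get bonus of 20
  - Of these, 2 records then exceed 17 and get capped
Step 2: Apply rule 2 to records with fee > 17
  - 2 records (original) are capped
Step 3: Calculate final sum = 133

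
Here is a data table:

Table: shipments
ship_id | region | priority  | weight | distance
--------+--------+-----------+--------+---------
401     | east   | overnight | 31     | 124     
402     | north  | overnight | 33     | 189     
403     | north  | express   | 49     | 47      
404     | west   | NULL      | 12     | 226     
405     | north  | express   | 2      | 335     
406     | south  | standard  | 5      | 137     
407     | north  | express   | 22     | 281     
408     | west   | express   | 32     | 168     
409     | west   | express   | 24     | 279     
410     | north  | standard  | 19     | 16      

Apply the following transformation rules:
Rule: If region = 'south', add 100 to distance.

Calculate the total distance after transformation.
1902

Step 1: Count records where region = 'south': 1
Step 2: Total bonus added: 1 × 100 = 100
Step 3: Original sum of distance: 1802
Step 4: Final sum = 1802 + 100 = 1902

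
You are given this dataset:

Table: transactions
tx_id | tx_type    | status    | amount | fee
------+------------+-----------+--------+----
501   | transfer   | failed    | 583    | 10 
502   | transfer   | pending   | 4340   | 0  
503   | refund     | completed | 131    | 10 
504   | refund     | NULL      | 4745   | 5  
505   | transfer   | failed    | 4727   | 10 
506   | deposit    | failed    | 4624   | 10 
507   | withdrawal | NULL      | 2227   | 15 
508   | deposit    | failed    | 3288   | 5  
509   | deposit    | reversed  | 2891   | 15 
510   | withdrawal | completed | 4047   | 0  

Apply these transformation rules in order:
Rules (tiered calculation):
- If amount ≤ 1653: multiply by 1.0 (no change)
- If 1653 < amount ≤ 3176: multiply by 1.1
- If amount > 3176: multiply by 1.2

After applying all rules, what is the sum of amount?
37269.0

Step 1: Tier 1 (amount ≤ 1653): 2 records, sum = 714 × 1.0 = 714.0
Step 2: Tier 2 (1653 < amount ≤ 3176): 2 records, sum = 5118 × 1.1 = 5629.8
Step 3: Tier 3 (amount > 3176): 6 records, sum = 25771 × 1.2 = 30925.2
Step 4: Final sum = 714.0 + 5629.8 + 30925.2 = 37269.0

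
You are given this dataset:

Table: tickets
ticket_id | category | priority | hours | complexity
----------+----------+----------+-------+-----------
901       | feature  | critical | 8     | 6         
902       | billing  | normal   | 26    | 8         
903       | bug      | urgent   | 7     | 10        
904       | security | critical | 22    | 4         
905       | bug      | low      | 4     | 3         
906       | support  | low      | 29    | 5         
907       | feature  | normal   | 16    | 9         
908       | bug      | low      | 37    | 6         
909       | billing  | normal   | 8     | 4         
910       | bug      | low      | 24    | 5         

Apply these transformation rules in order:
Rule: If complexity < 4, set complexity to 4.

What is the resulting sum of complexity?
61

Step 1: 1 records have complexity < 4
Step 2: These records originally summed to 3
Step 3: After setting to minimum: 1 × 4 = 4
Step 4: Unaffected records sum: 57
Step 5: Final sum = 4 + 57 = 61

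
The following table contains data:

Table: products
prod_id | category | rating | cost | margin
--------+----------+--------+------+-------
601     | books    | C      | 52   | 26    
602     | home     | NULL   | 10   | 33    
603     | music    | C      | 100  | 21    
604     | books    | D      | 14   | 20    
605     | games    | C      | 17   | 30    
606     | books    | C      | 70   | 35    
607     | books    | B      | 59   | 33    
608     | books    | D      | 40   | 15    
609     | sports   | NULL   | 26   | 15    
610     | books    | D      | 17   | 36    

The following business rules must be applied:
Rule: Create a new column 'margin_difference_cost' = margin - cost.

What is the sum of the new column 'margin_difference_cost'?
-141

Step 1: For each record, compute margin - cost
Example calculations:
  26 - 52 = -26
  33 - 10 = 23
  21 - 100 = -79
  ...
Step 2: Sum all derived values
Step 3: Total = -141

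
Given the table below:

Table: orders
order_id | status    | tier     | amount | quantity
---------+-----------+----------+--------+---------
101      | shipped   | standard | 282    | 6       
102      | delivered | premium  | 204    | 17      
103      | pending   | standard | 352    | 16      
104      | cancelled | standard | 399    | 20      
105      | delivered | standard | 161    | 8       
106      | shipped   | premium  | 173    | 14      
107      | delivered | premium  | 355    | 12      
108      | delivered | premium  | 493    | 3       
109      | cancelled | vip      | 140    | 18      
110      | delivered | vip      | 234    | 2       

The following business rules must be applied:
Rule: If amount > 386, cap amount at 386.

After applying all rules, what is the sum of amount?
2673

Step 1: 2 records have amount > 386
Step 2: These records originally summed to 892
Step 3: After capping: 2 × 386 = 772
Step 4: Unaffected records sum: 1901
Step 5: Final sum = 772 + 1901 = 2673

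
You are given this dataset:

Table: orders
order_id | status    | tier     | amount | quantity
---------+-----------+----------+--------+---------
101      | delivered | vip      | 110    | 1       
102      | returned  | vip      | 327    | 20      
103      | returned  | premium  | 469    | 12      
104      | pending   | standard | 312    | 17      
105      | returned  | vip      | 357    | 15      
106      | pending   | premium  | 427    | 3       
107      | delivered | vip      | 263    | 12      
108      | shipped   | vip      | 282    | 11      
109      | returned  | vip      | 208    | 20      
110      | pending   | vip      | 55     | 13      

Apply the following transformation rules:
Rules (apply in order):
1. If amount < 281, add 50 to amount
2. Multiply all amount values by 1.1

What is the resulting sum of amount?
3311.0

Step 1: Apply Rule 1 - Add 50 to records with amount < 281
  - 4 records affected: 636 + (4 × 50) = 836
  - Unaffected records: 2174
  - Sum after Rule 1: 3010
Step 2: Apply Rule 2 - Multiply all by 1.1
  - 3010 × 1.1 = 3311.0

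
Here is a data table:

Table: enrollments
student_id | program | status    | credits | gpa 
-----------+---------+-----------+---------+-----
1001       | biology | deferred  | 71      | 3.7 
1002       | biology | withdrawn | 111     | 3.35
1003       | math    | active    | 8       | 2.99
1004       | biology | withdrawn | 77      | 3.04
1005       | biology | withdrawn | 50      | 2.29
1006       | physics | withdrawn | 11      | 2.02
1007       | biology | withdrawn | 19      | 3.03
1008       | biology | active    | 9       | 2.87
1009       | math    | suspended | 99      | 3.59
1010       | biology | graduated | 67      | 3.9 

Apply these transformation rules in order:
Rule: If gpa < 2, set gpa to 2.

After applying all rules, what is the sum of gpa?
30.78

Step 1: 0 records have gpa < 2
Step 2: These records originally summed to 0
Step 3: After setting to minimum: 0 × 2 = 0
Step 4: Unaffected records sum: 30.78
Step 5: Final sum = 0 + 30.78 = 30.78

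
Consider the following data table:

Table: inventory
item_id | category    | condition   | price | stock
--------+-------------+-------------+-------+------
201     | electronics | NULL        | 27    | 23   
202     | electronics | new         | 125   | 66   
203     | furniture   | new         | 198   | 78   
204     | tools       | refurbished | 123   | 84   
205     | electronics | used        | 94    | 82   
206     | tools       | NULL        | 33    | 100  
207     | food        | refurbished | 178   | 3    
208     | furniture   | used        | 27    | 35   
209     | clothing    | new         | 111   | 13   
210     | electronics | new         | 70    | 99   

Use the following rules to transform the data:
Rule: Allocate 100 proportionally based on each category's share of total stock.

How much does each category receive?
clothing: 2.23, electronics: 46.31, food: 0.51, furniture: 19.38, tools: 31.56

Step 1: Calculate total stock = 583
Step 2: Calculate each category's proportion:
  clothing: 13/583 = 2.23% → 2.23
  electronics: 270/583 = 46.31% → 46.31
  food: 3/583 = 0.51% → 0.51
  furniture: 113/583 = 19.38% → 19.38
  tools: 184/583 = 31.56% → 31.56
Step 3: Verify: sum of allocations ≈ 100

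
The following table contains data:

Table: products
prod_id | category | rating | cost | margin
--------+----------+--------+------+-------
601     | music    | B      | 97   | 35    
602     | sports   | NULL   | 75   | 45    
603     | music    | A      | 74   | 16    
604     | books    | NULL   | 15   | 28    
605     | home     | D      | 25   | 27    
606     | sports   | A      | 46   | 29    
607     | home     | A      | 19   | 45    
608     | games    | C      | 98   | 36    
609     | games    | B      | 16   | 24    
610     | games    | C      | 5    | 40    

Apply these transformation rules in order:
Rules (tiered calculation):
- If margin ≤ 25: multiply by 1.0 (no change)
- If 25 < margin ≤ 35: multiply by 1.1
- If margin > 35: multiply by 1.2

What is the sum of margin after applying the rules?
370.1

Step 1: Tier 1 (margin ≤ 25): 2 records, sum = 40 × 1.0 = 40.0
Step 2: Tier 2 (25 < margin ≤ 35): 4 records, sum = 119 × 1.1 = 130.9
Step 3: Tier 3 (margin > 35): 4 records, sum = 166 × 1.2 = 199.2
Step 4: Final sum = 40.0 + 130.9 + 199.2 = 370.1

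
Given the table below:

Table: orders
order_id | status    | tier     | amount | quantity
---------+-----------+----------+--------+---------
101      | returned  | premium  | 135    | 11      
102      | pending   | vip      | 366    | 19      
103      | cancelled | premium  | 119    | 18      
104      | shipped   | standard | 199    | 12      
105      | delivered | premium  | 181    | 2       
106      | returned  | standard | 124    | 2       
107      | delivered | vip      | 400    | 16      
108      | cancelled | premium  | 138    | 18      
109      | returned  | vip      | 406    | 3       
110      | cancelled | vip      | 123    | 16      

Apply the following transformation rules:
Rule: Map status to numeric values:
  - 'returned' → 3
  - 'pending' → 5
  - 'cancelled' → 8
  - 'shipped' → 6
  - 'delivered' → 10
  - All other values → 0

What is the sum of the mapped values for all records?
64

Step 1: Apply mapping to each record
Step 2: Count by status:
  'returned': 3 records × 3 = 9
  'pending': 1 records × 5 = 5
  'cancelled': 3 records × 8 = 24
  'shipped': 1 records × 6 = 6
  'delivered': 2 records × 10 = 20
Step 3: Sum all mapped values = 64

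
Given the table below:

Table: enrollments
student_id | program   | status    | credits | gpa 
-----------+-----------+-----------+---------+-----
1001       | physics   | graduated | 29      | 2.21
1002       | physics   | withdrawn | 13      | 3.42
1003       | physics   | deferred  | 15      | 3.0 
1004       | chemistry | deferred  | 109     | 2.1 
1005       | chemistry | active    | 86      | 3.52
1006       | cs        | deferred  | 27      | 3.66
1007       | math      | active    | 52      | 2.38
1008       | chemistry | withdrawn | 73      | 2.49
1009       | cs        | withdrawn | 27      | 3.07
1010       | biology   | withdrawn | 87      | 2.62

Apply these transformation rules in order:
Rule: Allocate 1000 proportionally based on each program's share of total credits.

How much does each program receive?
biology: 167.95, chemistry: 517.37, cs: 104.25, math: 100.39, physics: 110.04

Step 1: Calculate total credits = 518
Step 2: Calculate each program's proportion:
  biology: 87/518 = 16.80% → 167.95
  chemistry: 268/518 = 51.74% → 517.37
  cs: 54/518 = 10.42% → 104.25
  math: 52/518 = 10.04% → 100.39
  physics: 57/518 = 11.00% → 110.04
Step 3: Verify: sum of allocations ≈ 1000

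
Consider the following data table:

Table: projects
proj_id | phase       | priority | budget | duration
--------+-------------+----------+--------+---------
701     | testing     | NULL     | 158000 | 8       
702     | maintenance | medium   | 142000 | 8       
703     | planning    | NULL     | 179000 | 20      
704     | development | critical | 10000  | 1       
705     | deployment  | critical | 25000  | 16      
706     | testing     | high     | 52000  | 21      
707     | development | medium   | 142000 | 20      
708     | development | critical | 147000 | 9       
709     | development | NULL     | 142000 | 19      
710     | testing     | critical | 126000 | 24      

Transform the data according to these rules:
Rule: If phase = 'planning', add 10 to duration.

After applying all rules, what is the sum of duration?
156

Step 1: Count records where phase = 'planning': 1
Step 2: Total bonus added: 1 × 10 = 10
Step 3: Original sum of duration: 146
Step 4: Final sum = 146 + 10 = 156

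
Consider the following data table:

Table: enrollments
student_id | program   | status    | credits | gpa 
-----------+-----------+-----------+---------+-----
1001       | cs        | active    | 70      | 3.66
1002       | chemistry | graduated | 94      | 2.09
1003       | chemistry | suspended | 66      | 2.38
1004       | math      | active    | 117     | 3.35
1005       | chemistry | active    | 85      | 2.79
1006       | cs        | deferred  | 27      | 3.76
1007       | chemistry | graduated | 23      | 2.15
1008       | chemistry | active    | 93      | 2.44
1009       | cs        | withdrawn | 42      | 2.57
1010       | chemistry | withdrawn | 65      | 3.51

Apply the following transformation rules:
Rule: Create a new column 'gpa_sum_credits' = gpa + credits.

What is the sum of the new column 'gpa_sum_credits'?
710.7

Step 1: For each record, compute gpa + credits
Example calculations:
  3.66 + 70 = 73.66
  2.09 + 94 = 96.09
  2.38 + 66 = 68.38
  ...
Step 2: Sum all derived values
Step 3: Total = 710.7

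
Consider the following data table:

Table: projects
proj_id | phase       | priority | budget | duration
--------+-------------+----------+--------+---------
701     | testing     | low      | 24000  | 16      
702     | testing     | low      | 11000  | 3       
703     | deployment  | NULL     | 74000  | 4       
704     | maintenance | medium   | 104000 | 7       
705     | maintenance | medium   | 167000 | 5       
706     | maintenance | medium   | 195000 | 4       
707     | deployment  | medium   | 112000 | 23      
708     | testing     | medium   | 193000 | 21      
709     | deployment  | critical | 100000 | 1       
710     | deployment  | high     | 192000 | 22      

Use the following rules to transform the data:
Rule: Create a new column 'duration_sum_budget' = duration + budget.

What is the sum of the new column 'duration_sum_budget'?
1172106

Step 1: For each record, compute duration + budget
Example calculations:
  16 + 24000 = 24016
  3 + 11000 = 11003
  4 + 74000 = 74004
  ...
Step 2: Sum all derived values
Step 3: Total = 1172106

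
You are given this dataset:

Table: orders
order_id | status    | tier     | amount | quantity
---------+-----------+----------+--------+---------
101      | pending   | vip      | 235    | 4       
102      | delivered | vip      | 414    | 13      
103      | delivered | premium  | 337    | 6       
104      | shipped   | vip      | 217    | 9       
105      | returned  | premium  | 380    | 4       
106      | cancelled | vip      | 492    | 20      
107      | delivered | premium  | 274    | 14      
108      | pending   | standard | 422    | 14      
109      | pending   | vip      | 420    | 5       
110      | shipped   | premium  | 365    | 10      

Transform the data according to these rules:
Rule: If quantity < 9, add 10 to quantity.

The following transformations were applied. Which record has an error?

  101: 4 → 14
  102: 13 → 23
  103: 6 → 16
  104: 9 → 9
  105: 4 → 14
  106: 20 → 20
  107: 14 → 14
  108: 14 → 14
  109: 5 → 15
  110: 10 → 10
Record 102 has an error. The correct transformed value should be 13, not 23.

Step 1: Check each record against the rule
Step 2: Record 102 has quantity = 13
Step 3: Since 13 >= 9, the bonus should not have been applied
Step 4: Correct value = 13, but claimed value = 23
Conclusion: Record 102 has the error.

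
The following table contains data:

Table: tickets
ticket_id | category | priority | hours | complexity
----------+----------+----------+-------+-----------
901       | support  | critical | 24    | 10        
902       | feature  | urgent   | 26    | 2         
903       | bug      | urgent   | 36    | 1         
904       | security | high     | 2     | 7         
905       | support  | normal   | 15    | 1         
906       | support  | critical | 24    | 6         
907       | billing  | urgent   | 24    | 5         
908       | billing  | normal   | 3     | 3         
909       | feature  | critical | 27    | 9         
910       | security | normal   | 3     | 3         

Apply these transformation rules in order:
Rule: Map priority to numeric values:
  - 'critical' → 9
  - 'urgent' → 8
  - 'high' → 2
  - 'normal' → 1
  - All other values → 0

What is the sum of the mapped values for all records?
56

Step 1: Apply mapping to each record
Step 2: Count by status:
  'critical': 3 records × 9 = 27
  'urgent': 3 records × 8 = 24
  'high': 1 records × 2 = 2
  'normal': 3 records × 1 = 3
Step 3: Sum all mapped values = 56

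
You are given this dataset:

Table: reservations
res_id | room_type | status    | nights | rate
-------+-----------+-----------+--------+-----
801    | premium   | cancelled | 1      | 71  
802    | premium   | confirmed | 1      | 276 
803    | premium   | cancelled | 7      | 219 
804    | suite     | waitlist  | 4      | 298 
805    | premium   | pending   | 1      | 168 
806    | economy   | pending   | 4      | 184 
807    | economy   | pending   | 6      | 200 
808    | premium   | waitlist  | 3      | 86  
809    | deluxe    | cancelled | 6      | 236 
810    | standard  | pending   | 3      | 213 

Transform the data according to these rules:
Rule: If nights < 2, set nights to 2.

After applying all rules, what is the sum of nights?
39

Step 1: 3 records have nights < 2
Step 2: These records originally summed to 3
Step 3: After setting to minimum: 3 × 2 = 6
Step 4: Unaffected records sum: 33
Step 5: Final sum = 6 + 33 = 39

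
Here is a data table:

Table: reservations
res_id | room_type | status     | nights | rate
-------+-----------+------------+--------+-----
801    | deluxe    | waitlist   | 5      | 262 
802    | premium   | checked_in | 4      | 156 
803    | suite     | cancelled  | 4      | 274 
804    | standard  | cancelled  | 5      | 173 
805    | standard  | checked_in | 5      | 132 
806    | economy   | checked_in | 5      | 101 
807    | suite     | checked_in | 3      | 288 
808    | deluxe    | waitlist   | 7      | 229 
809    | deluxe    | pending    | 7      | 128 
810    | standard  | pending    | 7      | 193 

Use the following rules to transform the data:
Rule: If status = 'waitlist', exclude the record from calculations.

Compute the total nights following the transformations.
40

Step 1: Identify records where status = 'waitlist'
Step 2: The excluded records sum to 12
Step 3: Original total nights = 52
Step 4: Remaining total = 52 - 12 = 40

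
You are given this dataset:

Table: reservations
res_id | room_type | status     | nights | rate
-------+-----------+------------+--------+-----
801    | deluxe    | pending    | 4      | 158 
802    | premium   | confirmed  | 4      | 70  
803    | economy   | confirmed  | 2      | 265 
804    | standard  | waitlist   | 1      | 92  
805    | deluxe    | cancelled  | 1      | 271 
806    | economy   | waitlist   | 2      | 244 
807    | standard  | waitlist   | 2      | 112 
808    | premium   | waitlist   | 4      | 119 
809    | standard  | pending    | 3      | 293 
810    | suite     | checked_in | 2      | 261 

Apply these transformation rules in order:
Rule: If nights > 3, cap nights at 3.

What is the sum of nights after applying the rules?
22

Step 1: 3 records have nights > 3
Step 2: These records originally summed to 12
Step 3: After capping: 3 × 3 = 9
Step 4: Unaffected records sum: 13
Step 5: Final sum = 9 + 13 = 22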